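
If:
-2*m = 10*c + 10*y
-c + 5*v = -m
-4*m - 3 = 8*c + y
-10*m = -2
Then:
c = -94/175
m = 1/5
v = -129/875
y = 87/175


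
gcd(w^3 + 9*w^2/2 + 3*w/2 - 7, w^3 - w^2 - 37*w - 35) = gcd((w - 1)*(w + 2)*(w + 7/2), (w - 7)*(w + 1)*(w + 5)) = 1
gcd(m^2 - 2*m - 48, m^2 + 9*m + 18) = m + 6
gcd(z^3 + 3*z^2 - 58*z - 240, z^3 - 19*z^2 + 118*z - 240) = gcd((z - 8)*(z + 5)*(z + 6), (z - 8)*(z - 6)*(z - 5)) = z - 8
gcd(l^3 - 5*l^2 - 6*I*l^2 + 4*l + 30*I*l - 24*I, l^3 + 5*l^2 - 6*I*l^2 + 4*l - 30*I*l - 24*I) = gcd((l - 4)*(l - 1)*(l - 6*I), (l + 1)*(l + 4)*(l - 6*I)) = l - 6*I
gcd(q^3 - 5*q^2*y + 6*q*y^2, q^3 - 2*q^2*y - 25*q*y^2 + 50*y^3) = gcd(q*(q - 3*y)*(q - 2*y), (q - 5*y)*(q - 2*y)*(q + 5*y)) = -q + 2*y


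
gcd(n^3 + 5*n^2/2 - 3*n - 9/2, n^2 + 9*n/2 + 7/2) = n + 1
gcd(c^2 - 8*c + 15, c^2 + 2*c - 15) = c - 3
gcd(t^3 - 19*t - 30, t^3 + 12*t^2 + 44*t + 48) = t + 2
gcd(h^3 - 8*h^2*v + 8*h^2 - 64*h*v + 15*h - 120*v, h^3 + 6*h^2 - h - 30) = h^2 + 8*h + 15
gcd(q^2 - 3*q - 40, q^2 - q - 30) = q + 5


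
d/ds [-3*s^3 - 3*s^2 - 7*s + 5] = -9*s^2 - 6*s - 7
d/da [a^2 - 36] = 2*a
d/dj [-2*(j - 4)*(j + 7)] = -4*j - 6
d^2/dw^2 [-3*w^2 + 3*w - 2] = -6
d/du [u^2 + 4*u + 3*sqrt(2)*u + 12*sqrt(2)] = 2*u + 4 + 3*sqrt(2)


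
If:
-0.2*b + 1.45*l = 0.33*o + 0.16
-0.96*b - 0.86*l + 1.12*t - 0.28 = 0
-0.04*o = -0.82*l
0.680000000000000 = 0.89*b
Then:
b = 0.76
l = -0.06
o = -1.21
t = 0.86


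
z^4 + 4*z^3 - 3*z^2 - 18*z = z*(z - 2)*(z + 3)^2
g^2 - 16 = (g - 4)*(g + 4)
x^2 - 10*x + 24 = (x - 6)*(x - 4)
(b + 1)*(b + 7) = b^2 + 8*b + 7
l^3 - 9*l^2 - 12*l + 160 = (l - 8)*(l - 5)*(l + 4)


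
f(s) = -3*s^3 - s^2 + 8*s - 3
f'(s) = -9*s^2 - 2*s + 8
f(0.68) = 1.03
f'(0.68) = 2.48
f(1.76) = -8.37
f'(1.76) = -23.40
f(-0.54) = -7.14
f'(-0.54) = 6.46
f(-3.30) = 67.52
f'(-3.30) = -83.41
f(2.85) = -57.77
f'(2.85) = -70.80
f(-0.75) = -8.30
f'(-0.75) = 4.44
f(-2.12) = 4.13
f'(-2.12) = -28.21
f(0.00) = -3.00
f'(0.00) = 8.00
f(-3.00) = 45.00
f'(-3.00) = -67.00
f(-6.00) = 561.00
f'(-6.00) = -304.00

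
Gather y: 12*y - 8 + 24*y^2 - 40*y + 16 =24*y^2 - 28*y + 8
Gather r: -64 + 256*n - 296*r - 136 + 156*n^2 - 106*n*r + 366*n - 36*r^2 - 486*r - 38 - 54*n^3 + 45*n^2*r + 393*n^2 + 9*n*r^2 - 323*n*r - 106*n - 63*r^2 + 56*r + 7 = -54*n^3 + 549*n^2 + 516*n + r^2*(9*n - 99) + r*(45*n^2 - 429*n - 726) - 231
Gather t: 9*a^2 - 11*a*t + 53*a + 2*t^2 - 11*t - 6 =9*a^2 + 53*a + 2*t^2 + t*(-11*a - 11) - 6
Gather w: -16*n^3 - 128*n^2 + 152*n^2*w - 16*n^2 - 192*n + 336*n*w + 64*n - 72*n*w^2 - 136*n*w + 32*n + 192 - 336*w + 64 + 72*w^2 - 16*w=-16*n^3 - 144*n^2 - 96*n + w^2*(72 - 72*n) + w*(152*n^2 + 200*n - 352) + 256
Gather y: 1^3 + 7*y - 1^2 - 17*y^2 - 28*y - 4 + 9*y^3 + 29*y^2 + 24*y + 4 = 9*y^3 + 12*y^2 + 3*y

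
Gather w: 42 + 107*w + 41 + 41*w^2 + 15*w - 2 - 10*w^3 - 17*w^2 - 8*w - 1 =-10*w^3 + 24*w^2 + 114*w + 80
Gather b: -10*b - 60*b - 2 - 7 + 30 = 21 - 70*b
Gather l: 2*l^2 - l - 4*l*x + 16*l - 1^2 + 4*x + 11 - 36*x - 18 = 2*l^2 + l*(15 - 4*x) - 32*x - 8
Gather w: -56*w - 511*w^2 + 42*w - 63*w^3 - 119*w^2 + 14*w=-63*w^3 - 630*w^2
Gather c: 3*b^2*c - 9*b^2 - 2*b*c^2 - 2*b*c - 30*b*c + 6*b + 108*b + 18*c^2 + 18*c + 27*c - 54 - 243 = -9*b^2 + 114*b + c^2*(18 - 2*b) + c*(3*b^2 - 32*b + 45) - 297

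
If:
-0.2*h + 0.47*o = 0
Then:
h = 2.35*o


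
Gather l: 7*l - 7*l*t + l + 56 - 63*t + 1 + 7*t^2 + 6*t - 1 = l*(8 - 7*t) + 7*t^2 - 57*t + 56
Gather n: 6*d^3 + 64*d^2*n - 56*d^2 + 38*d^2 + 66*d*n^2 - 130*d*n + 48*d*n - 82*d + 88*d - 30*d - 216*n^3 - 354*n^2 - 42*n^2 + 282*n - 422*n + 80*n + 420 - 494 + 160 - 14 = 6*d^3 - 18*d^2 - 24*d - 216*n^3 + n^2*(66*d - 396) + n*(64*d^2 - 82*d - 60) + 72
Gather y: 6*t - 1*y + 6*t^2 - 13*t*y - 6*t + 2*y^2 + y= 6*t^2 - 13*t*y + 2*y^2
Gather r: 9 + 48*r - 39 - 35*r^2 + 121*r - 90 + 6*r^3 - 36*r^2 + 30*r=6*r^3 - 71*r^2 + 199*r - 120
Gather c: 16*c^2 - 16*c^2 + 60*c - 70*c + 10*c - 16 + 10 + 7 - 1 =0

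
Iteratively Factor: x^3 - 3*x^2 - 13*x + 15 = (x - 5)*(x^2 + 2*x - 3) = (x - 5)*(x - 1)*(x + 3)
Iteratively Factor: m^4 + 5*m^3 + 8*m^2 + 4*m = (m + 2)*(m^3 + 3*m^2 + 2*m) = m*(m + 2)*(m^2 + 3*m + 2) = m*(m + 2)^2*(m + 1)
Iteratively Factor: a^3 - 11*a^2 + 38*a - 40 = (a - 2)*(a^2 - 9*a + 20) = (a - 4)*(a - 2)*(a - 5)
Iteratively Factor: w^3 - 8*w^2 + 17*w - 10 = (w - 5)*(w^2 - 3*w + 2) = (w - 5)*(w - 2)*(w - 1)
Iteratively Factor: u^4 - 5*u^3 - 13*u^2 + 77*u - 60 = (u - 3)*(u^3 - 2*u^2 - 19*u + 20) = (u - 5)*(u - 3)*(u^2 + 3*u - 4) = (u - 5)*(u - 3)*(u - 1)*(u + 4)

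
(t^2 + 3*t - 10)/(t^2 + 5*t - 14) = (t + 5)/(t + 7)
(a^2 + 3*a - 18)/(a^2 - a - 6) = (a + 6)/(a + 2)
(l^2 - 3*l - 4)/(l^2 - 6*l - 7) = (l - 4)/(l - 7)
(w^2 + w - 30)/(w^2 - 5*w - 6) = (-w^2 - w + 30)/(-w^2 + 5*w + 6)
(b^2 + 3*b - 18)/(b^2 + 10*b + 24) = (b - 3)/(b + 4)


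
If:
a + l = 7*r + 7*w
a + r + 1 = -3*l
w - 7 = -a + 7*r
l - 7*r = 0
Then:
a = 343/75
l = -133/75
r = -19/75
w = 49/75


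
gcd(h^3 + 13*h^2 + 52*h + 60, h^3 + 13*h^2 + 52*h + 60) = h^3 + 13*h^2 + 52*h + 60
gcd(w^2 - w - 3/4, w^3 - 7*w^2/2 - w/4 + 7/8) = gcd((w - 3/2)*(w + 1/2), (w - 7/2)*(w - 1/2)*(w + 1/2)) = w + 1/2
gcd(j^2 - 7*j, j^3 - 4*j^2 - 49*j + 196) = j - 7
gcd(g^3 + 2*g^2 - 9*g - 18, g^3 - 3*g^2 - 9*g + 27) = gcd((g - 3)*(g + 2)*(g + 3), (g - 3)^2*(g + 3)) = g^2 - 9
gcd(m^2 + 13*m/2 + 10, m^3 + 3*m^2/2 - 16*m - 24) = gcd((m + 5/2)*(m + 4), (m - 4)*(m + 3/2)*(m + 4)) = m + 4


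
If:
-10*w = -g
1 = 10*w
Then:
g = 1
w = 1/10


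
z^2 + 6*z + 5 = (z + 1)*(z + 5)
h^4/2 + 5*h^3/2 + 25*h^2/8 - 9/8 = (h/2 + 1/2)*(h - 1/2)*(h + 3/2)*(h + 3)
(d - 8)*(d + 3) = d^2 - 5*d - 24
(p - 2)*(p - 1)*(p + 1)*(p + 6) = p^4 + 4*p^3 - 13*p^2 - 4*p + 12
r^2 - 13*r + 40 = (r - 8)*(r - 5)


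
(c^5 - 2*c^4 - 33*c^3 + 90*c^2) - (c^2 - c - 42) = c^5 - 2*c^4 - 33*c^3 + 89*c^2 + c + 42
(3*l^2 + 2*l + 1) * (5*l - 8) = 15*l^3 - 14*l^2 - 11*l - 8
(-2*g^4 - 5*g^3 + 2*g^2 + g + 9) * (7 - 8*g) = 16*g^5 + 26*g^4 - 51*g^3 + 6*g^2 - 65*g + 63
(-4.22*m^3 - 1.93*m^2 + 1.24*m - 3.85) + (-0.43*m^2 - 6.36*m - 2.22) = -4.22*m^3 - 2.36*m^2 - 5.12*m - 6.07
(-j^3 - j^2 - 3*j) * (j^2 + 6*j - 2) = -j^5 - 7*j^4 - 7*j^3 - 16*j^2 + 6*j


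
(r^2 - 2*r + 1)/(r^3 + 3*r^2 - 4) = (r - 1)/(r^2 + 4*r + 4)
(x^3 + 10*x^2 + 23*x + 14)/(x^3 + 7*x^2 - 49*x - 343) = (x^2 + 3*x + 2)/(x^2 - 49)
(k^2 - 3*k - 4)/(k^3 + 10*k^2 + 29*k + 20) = (k - 4)/(k^2 + 9*k + 20)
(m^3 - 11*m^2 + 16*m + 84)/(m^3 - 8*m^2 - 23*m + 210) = (m + 2)/(m + 5)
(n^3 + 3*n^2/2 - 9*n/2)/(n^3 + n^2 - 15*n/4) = 2*(n + 3)/(2*n + 5)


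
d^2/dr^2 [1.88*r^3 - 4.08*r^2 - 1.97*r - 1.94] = 11.28*r - 8.16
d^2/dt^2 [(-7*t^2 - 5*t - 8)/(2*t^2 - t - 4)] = 4*(-17*t^3 - 132*t^2 - 36*t - 82)/(8*t^6 - 12*t^5 - 42*t^4 + 47*t^3 + 84*t^2 - 48*t - 64)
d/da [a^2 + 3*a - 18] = 2*a + 3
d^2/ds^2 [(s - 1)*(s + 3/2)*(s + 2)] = 6*s + 5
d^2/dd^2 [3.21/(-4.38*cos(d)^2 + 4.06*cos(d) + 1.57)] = (-246.327696*(1 - cos(d)^2)^2 + 171.248364*cos(d)^3 - 264.371748*cos(d)^2 - 322.035546*cos(d) + 396.30018)/(-4.38*cos(d)^2 + 4.06*cos(d) + 1.57)^3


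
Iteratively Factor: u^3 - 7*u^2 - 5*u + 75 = (u - 5)*(u^2 - 2*u - 15) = (u - 5)^2*(u + 3)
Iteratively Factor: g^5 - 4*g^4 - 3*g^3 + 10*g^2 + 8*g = (g + 1)*(g^4 - 5*g^3 + 2*g^2 + 8*g) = (g + 1)^2*(g^3 - 6*g^2 + 8*g) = (g - 4)*(g + 1)^2*(g^2 - 2*g) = (g - 4)*(g - 2)*(g + 1)^2*(g)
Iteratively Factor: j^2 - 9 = (j - 3)*(j + 3)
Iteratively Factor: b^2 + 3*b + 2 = (b + 2)*(b + 1)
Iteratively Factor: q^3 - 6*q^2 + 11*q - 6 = (q - 2)*(q^2 - 4*q + 3) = (q - 3)*(q - 2)*(q - 1)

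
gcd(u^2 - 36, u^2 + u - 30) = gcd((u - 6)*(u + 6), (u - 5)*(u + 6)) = u + 6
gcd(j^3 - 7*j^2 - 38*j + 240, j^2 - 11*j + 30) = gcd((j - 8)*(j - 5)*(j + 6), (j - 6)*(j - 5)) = j - 5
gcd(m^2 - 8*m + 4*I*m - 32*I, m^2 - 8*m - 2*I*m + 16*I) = m - 8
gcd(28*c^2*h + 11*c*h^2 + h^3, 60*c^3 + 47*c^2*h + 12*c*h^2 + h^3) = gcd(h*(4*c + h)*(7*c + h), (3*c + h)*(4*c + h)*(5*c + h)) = 4*c + h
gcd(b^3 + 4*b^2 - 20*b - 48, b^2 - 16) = b - 4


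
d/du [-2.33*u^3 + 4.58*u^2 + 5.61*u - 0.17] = -6.99*u^2 + 9.16*u + 5.61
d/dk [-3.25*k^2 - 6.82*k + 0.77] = -6.5*k - 6.82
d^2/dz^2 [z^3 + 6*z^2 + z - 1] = 6*z + 12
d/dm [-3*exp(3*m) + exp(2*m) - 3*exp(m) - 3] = (-9*exp(2*m) + 2*exp(m) - 3)*exp(m)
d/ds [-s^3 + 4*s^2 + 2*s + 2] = -3*s^2 + 8*s + 2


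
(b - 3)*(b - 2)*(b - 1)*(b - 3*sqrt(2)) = b^4 - 6*b^3 - 3*sqrt(2)*b^3 + 11*b^2 + 18*sqrt(2)*b^2 - 33*sqrt(2)*b - 6*b + 18*sqrt(2)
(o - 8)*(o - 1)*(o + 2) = o^3 - 7*o^2 - 10*o + 16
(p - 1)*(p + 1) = p^2 - 1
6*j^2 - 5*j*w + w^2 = (-3*j + w)*(-2*j + w)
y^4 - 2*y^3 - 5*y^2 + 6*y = y*(y - 3)*(y - 1)*(y + 2)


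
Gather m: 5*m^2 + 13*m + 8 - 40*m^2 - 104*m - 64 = -35*m^2 - 91*m - 56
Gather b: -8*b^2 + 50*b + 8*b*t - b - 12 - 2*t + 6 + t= -8*b^2 + b*(8*t + 49) - t - 6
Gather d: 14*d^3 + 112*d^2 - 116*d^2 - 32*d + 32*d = 14*d^3 - 4*d^2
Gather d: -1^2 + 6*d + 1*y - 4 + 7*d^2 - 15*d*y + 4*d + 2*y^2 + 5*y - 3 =7*d^2 + d*(10 - 15*y) + 2*y^2 + 6*y - 8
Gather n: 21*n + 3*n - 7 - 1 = 24*n - 8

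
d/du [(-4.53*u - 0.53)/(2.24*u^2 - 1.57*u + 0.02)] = (10.1472*u^2 + 2.3744*u - 0.9227)/(5.0176*u^4 - 7.0336*u^3 + 2.5545*u^2 - 0.0628*u + 0.0004)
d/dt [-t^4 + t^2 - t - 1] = -4*t^3 + 2*t - 1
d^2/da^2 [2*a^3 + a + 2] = 12*a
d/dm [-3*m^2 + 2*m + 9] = 2 - 6*m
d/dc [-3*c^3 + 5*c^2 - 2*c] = -9*c^2 + 10*c - 2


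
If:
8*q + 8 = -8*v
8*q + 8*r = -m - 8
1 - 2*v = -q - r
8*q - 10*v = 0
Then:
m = 64/9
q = -5/9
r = -4/3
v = -4/9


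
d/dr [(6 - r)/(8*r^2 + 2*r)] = (2*r^2 - 24*r - 3)/(r^2*(16*r^2 + 8*r + 1))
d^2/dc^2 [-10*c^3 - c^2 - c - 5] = -60*c - 2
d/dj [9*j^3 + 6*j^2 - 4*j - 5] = 27*j^2 + 12*j - 4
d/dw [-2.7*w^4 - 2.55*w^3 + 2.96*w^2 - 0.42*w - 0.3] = -10.8*w^3 - 7.65*w^2 + 5.92*w - 0.42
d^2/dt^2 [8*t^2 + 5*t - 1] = 16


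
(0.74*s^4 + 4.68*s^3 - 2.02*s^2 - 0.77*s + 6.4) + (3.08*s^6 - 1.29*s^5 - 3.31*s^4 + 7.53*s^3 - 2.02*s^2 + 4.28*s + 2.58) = 3.08*s^6 - 1.29*s^5 - 2.57*s^4 + 12.21*s^3 - 4.04*s^2 + 3.51*s + 8.98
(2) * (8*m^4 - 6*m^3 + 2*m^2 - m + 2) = 16*m^4 - 12*m^3 + 4*m^2 - 2*m + 4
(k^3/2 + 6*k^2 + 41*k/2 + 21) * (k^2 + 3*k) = k^5/2 + 15*k^4/2 + 77*k^3/2 + 165*k^2/2 + 63*k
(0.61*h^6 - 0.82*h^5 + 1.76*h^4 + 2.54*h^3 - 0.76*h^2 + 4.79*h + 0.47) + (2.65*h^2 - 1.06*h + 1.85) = 0.61*h^6 - 0.82*h^5 + 1.76*h^4 + 2.54*h^3 + 1.89*h^2 + 3.73*h + 2.32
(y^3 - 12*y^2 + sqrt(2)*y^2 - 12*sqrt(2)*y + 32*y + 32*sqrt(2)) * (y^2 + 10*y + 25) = y^5 - 2*y^4 + sqrt(2)*y^4 - 63*y^3 - 2*sqrt(2)*y^3 - 63*sqrt(2)*y^2 + 20*y^2 + 20*sqrt(2)*y + 800*y + 800*sqrt(2)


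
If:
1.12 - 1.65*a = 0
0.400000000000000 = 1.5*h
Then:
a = 0.68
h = 0.27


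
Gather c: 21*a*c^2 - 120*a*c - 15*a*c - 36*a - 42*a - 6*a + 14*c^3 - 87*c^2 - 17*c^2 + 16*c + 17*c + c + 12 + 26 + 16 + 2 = -84*a + 14*c^3 + c^2*(21*a - 104) + c*(34 - 135*a) + 56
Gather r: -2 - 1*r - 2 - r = -2*r - 4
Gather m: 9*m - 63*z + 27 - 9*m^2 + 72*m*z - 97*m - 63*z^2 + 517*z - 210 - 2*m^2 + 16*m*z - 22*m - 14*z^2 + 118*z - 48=-11*m^2 + m*(88*z - 110) - 77*z^2 + 572*z - 231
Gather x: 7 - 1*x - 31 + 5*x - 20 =4*x - 44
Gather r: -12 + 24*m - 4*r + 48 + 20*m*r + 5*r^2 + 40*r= 24*m + 5*r^2 + r*(20*m + 36) + 36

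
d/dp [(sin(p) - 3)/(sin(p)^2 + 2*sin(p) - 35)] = (6*sin(p) + cos(p)^2 - 30)*cos(p)/(sin(p)^2 + 2*sin(p) - 35)^2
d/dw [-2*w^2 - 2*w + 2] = -4*w - 2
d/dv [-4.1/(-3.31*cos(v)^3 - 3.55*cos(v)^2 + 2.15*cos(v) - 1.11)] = (40.713*cos(v)^2 + 29.11*cos(v) - 8.815)*sin(v)/(3.31*cos(v)^3 + 3.55*cos(v)^2 - 2.15*cos(v) + 1.11)^2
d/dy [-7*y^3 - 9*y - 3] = -21*y^2 - 9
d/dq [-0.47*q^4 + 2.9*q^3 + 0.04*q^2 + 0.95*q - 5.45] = -1.88*q^3 + 8.7*q^2 + 0.08*q + 0.95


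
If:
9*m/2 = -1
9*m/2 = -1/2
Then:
No Solution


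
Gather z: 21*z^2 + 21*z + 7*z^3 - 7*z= 7*z^3 + 21*z^2 + 14*z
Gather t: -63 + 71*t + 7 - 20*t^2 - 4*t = -20*t^2 + 67*t - 56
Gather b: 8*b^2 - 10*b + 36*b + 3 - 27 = 8*b^2 + 26*b - 24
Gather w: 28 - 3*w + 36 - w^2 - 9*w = -w^2 - 12*w + 64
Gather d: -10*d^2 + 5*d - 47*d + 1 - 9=-10*d^2 - 42*d - 8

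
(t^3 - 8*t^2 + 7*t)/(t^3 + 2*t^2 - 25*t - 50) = t*(t^2 - 8*t + 7)/(t^3 + 2*t^2 - 25*t - 50)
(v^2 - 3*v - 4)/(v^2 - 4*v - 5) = (v - 4)/(v - 5)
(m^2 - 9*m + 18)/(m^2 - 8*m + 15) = (m - 6)/(m - 5)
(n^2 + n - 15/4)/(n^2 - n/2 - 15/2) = (n - 3/2)/(n - 3)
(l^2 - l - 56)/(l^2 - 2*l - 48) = (l + 7)/(l + 6)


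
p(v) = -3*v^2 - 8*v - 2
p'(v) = -6*v - 8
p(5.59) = -140.46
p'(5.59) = -41.54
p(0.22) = -3.91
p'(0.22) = -9.32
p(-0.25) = -0.19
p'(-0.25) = -6.50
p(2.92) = -50.94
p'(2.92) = -25.52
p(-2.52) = -0.89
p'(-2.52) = 7.12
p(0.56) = -7.42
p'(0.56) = -11.36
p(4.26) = -90.52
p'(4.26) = -33.56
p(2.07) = -31.41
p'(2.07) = -20.42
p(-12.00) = -338.00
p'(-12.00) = 64.00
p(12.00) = -530.00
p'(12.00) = -80.00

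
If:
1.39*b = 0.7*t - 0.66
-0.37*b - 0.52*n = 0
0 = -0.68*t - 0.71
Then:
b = -1.00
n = 0.71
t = -1.04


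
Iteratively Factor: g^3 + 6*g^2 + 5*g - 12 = (g - 1)*(g^2 + 7*g + 12) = (g - 1)*(g + 4)*(g + 3)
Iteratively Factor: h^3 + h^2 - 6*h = (h)*(h^2 + h - 6) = h*(h - 2)*(h + 3)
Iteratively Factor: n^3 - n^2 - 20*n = (n)*(n^2 - n - 20) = n*(n - 5)*(n + 4)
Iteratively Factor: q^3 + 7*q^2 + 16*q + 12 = (q + 2)*(q^2 + 5*q + 6) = (q + 2)^2*(q + 3)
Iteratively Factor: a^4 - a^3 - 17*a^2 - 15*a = (a - 5)*(a^3 + 4*a^2 + 3*a) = (a - 5)*(a + 1)*(a^2 + 3*a) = (a - 5)*(a + 1)*(a + 3)*(a)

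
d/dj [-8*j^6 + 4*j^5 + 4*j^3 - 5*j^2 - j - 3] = -48*j^5 + 20*j^4 + 12*j^2 - 10*j - 1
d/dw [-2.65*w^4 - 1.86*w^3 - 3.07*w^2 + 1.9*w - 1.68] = -10.6*w^3 - 5.58*w^2 - 6.14*w + 1.9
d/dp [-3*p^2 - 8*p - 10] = -6*p - 8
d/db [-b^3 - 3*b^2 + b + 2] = -3*b^2 - 6*b + 1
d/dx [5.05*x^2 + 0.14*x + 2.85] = 10.1*x + 0.14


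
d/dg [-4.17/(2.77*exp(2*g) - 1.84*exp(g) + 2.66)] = (23.1018*exp(g) - 7.6728)*exp(g)/(2.77*exp(2*g) - 1.84*exp(g) + 2.66)^2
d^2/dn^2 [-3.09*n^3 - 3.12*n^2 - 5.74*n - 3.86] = -18.54*n - 6.24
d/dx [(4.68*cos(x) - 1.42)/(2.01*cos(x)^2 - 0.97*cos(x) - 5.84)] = (9.4068*cos(x)^2 - 5.7084*cos(x) + 28.7086)*sin(x)/(4.0401*cos(x)^4 - 3.8994*cos(x)^3 - 22.5359*cos(x)^2 + 11.3296*cos(x) + 34.1056)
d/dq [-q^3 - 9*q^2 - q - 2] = -3*q^2 - 18*q - 1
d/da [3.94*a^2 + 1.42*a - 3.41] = 7.88*a + 1.42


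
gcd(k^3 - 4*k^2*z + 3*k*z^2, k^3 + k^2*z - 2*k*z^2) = -k^2 + k*z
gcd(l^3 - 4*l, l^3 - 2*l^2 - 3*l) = l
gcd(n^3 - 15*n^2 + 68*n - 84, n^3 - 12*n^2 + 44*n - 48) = n^2 - 8*n + 12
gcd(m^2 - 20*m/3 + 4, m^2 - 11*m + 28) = 1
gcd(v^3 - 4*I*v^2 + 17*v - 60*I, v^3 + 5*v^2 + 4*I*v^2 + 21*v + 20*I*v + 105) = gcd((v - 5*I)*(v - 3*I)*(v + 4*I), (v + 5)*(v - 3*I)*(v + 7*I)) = v - 3*I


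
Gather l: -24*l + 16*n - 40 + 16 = -24*l + 16*n - 24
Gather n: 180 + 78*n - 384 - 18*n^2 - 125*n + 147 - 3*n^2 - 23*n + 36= -21*n^2 - 70*n - 21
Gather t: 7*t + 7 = 7*t + 7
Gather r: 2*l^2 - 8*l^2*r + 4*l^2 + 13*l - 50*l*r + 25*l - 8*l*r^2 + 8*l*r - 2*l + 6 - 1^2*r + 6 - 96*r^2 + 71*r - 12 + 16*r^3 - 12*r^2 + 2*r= 6*l^2 + 36*l + 16*r^3 + r^2*(-8*l - 108) + r*(-8*l^2 - 42*l + 72)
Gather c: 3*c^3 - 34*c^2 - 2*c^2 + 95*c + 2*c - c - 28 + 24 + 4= 3*c^3 - 36*c^2 + 96*c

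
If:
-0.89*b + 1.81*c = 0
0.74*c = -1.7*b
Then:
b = 0.00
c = 0.00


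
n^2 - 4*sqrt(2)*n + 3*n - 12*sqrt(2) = (n + 3)*(n - 4*sqrt(2))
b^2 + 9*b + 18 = (b + 3)*(b + 6)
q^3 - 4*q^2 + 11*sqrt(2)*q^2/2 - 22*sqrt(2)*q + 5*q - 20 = (q - 4)*(q + sqrt(2)/2)*(q + 5*sqrt(2))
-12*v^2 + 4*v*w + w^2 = (-2*v + w)*(6*v + w)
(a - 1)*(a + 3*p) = a^2 + 3*a*p - a - 3*p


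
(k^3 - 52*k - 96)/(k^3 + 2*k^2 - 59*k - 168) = (k^2 + 8*k + 12)/(k^2 + 10*k + 21)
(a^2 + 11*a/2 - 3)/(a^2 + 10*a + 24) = (a - 1/2)/(a + 4)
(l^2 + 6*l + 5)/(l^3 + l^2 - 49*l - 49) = (l + 5)/(l^2 - 49)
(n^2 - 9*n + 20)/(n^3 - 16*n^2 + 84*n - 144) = (n - 5)/(n^2 - 12*n + 36)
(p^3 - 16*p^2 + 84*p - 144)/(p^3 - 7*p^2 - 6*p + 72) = (p - 6)/(p + 3)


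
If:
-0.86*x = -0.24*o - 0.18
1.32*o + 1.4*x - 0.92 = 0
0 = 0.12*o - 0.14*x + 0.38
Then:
No Solution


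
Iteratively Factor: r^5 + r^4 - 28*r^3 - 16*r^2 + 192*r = (r + 4)*(r^4 - 3*r^3 - 16*r^2 + 48*r) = r*(r + 4)*(r^3 - 3*r^2 - 16*r + 48) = r*(r - 3)*(r + 4)*(r^2 - 16) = r*(r - 3)*(r + 4)^2*(r - 4)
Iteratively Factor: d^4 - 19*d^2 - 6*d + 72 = (d + 3)*(d^3 - 3*d^2 - 10*d + 24) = (d - 2)*(d + 3)*(d^2 - d - 12) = (d - 2)*(d + 3)^2*(d - 4)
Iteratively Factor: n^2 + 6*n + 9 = (n + 3)*(n + 3)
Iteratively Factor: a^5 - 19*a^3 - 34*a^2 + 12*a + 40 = (a - 1)*(a^4 + a^3 - 18*a^2 - 52*a - 40) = (a - 1)*(a + 2)*(a^3 - a^2 - 16*a - 20) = (a - 1)*(a + 2)^2*(a^2 - 3*a - 10) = (a - 1)*(a + 2)^3*(a - 5)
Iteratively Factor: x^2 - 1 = (x + 1)*(x - 1)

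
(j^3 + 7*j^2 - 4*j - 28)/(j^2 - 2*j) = j + 9 + 14/j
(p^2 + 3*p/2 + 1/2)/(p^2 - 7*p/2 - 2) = (p + 1)/(p - 4)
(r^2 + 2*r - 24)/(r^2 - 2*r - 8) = (r + 6)/(r + 2)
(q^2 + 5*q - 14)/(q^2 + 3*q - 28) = (q - 2)/(q - 4)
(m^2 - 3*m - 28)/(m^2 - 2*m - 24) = (m - 7)/(m - 6)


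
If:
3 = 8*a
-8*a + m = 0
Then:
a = 3/8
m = 3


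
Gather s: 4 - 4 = 0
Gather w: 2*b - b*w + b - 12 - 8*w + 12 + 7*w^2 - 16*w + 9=3*b + 7*w^2 + w*(-b - 24) + 9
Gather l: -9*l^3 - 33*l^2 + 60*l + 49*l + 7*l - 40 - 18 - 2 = -9*l^3 - 33*l^2 + 116*l - 60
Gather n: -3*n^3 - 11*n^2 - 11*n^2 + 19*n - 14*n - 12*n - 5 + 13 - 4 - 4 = -3*n^3 - 22*n^2 - 7*n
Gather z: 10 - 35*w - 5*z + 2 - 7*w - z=-42*w - 6*z + 12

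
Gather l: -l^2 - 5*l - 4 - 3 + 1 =-l^2 - 5*l - 6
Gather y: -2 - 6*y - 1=-6*y - 3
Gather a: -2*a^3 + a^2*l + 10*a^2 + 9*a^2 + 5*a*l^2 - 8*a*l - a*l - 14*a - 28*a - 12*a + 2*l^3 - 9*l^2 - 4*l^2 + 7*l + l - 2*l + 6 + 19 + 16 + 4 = -2*a^3 + a^2*(l + 19) + a*(5*l^2 - 9*l - 54) + 2*l^3 - 13*l^2 + 6*l + 45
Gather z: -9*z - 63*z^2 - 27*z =-63*z^2 - 36*z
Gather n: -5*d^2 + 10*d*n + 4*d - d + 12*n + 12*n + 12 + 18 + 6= -5*d^2 + 3*d + n*(10*d + 24) + 36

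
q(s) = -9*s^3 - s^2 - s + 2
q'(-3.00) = -238.00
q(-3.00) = 239.00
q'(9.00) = -2206.00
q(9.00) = -6649.00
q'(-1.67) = -72.96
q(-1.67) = 42.80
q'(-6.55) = -1146.27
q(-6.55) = 2494.75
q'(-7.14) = -1363.17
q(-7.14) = 3234.11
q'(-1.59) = -66.08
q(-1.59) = 37.24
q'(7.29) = -1450.47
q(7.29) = -3545.22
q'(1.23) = -44.31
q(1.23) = -17.49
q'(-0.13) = -1.20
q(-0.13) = 2.13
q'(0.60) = -11.92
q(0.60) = -0.90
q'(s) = -27*s^2 - 2*s - 1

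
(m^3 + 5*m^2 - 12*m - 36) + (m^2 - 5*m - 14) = m^3 + 6*m^2 - 17*m - 50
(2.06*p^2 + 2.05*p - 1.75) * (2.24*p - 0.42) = 4.6144*p^3 + 3.7268*p^2 - 4.781*p + 0.735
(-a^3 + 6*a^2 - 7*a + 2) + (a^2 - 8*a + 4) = -a^3 + 7*a^2 - 15*a + 6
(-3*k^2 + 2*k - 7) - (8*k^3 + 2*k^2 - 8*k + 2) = -8*k^3 - 5*k^2 + 10*k - 9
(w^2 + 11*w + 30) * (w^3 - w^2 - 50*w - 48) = w^5 + 10*w^4 - 31*w^3 - 628*w^2 - 2028*w - 1440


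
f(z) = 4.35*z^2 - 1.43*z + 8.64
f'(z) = 8.7*z - 1.43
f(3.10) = 46.01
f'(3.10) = 25.54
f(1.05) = 11.93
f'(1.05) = 7.70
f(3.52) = 57.50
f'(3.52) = 29.19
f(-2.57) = 41.05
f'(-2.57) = -23.79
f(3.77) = 65.08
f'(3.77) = 31.37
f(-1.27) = 17.47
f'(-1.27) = -12.48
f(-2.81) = 47.01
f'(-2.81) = -25.88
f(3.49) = 56.63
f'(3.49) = 28.93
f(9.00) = 348.12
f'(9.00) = 76.87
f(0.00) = 8.64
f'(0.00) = -1.43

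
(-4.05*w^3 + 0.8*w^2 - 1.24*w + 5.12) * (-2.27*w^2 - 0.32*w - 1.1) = 9.1935*w^5 - 0.52*w^4 + 7.0138*w^3 - 12.1056*w^2 - 0.2744*w - 5.632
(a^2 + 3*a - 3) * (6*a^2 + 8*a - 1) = 6*a^4 + 26*a^3 + 5*a^2 - 27*a + 3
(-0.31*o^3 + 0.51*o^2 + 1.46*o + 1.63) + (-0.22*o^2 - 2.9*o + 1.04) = -0.31*o^3 + 0.29*o^2 - 1.44*o + 2.67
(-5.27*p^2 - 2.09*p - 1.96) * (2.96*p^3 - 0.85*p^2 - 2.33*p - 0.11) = -15.5992*p^5 - 1.7069*p^4 + 8.254*p^3 + 7.1154*p^2 + 4.7967*p + 0.2156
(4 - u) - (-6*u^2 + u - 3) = 6*u^2 - 2*u + 7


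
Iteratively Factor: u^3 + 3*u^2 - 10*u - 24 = (u + 2)*(u^2 + u - 12) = (u + 2)*(u + 4)*(u - 3)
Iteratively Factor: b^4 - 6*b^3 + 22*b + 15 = (b - 5)*(b^3 - b^2 - 5*b - 3) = (b - 5)*(b + 1)*(b^2 - 2*b - 3) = (b - 5)*(b - 3)*(b + 1)*(b + 1)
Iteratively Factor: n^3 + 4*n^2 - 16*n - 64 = (n - 4)*(n^2 + 8*n + 16) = (n - 4)*(n + 4)*(n + 4)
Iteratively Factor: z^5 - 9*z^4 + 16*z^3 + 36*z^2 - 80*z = (z + 2)*(z^4 - 11*z^3 + 38*z^2 - 40*z) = z*(z + 2)*(z^3 - 11*z^2 + 38*z - 40) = z*(z - 5)*(z + 2)*(z^2 - 6*z + 8) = z*(z - 5)*(z - 2)*(z + 2)*(z - 4)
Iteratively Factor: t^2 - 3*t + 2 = (t - 1)*(t - 2)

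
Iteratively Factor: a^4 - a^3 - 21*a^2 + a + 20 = (a - 5)*(a^3 + 4*a^2 - a - 4) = (a - 5)*(a - 1)*(a^2 + 5*a + 4) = (a - 5)*(a - 1)*(a + 1)*(a + 4)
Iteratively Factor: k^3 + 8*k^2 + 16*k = (k + 4)*(k^2 + 4*k) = (k + 4)^2*(k)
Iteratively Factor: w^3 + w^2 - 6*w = (w + 3)*(w^2 - 2*w) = w*(w + 3)*(w - 2)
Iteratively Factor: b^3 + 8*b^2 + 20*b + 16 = (b + 2)*(b^2 + 6*b + 8) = (b + 2)^2*(b + 4)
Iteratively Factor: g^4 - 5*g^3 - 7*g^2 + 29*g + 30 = (g + 2)*(g^3 - 7*g^2 + 7*g + 15) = (g - 3)*(g + 2)*(g^2 - 4*g - 5) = (g - 3)*(g + 1)*(g + 2)*(g - 5)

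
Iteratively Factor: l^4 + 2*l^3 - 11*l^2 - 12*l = (l + 1)*(l^3 + l^2 - 12*l) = (l - 3)*(l + 1)*(l^2 + 4*l) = l*(l - 3)*(l + 1)*(l + 4)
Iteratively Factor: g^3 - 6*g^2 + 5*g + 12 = (g - 3)*(g^2 - 3*g - 4) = (g - 3)*(g + 1)*(g - 4)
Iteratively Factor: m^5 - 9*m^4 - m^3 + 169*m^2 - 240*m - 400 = (m + 4)*(m^4 - 13*m^3 + 51*m^2 - 35*m - 100) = (m - 5)*(m + 4)*(m^3 - 8*m^2 + 11*m + 20) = (m - 5)*(m + 1)*(m + 4)*(m^2 - 9*m + 20) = (m - 5)*(m - 4)*(m + 1)*(m + 4)*(m - 5)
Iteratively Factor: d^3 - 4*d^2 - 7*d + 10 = (d + 2)*(d^2 - 6*d + 5) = (d - 1)*(d + 2)*(d - 5)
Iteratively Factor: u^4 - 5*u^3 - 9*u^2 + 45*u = (u - 5)*(u^3 - 9*u) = (u - 5)*(u + 3)*(u^2 - 3*u) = (u - 5)*(u - 3)*(u + 3)*(u)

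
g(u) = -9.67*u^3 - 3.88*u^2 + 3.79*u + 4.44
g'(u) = -29.01*u^2 - 7.76*u + 3.79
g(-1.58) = 26.91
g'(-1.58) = -56.37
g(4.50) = -938.25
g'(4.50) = -618.58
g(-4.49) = 784.52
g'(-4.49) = -546.21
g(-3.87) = 492.14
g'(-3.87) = -400.66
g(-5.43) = 1417.65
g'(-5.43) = -809.43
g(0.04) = 4.58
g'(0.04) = 3.43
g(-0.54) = 2.78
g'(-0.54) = -0.48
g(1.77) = -54.63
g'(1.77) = -100.83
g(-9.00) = 6705.48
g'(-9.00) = -2276.18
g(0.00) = 4.44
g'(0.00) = 3.79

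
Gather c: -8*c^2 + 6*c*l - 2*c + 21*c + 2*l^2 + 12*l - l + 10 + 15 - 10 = -8*c^2 + c*(6*l + 19) + 2*l^2 + 11*l + 15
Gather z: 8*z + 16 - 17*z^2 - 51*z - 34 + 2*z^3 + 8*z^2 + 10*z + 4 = 2*z^3 - 9*z^2 - 33*z - 14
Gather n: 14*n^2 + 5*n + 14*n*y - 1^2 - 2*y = 14*n^2 + n*(14*y + 5) - 2*y - 1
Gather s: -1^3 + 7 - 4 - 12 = -10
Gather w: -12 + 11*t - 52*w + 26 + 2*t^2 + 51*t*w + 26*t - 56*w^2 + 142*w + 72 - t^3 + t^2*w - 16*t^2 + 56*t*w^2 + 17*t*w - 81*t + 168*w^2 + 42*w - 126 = -t^3 - 14*t^2 - 44*t + w^2*(56*t + 112) + w*(t^2 + 68*t + 132) - 40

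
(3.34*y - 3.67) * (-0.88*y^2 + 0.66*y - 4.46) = -2.9392*y^3 + 5.434*y^2 - 17.3186*y + 16.3682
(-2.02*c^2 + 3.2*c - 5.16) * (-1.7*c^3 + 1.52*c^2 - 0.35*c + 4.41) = 3.434*c^5 - 8.5104*c^4 + 14.343*c^3 - 17.8714*c^2 + 15.918*c - 22.7556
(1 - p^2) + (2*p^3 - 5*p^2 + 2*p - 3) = 2*p^3 - 6*p^2 + 2*p - 2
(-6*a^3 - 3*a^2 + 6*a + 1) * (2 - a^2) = 6*a^5 + 3*a^4 - 18*a^3 - 7*a^2 + 12*a + 2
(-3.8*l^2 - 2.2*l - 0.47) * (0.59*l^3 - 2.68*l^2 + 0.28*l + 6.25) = -2.242*l^5 + 8.886*l^4 + 4.5547*l^3 - 23.1064*l^2 - 13.8816*l - 2.9375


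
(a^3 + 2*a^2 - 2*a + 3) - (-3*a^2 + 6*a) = a^3 + 5*a^2 - 8*a + 3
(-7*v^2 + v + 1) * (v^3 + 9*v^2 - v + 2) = -7*v^5 - 62*v^4 + 17*v^3 - 6*v^2 + v + 2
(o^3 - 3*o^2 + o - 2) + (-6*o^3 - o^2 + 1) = -5*o^3 - 4*o^2 + o - 1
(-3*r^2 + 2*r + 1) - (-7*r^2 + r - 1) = 4*r^2 + r + 2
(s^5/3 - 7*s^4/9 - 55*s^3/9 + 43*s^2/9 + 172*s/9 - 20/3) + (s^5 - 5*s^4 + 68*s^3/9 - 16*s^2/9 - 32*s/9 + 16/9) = 4*s^5/3 - 52*s^4/9 + 13*s^3/9 + 3*s^2 + 140*s/9 - 44/9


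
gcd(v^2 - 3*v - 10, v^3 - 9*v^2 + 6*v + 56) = v + 2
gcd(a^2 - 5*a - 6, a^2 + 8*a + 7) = a + 1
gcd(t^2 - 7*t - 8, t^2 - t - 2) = t + 1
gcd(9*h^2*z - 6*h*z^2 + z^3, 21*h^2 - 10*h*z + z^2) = -3*h + z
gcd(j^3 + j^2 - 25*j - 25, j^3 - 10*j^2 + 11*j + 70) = j - 5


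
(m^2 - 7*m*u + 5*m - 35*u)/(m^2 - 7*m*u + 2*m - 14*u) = (m + 5)/(m + 2)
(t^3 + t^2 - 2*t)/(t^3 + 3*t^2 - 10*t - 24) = t*(t - 1)/(t^2 + t - 12)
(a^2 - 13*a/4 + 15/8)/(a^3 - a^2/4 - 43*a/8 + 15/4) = (2*a - 5)/(2*a^2 + a - 10)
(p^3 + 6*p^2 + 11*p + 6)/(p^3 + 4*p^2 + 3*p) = (p + 2)/p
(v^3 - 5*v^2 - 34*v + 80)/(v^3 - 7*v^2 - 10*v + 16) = (v^2 + 3*v - 10)/(v^2 + v - 2)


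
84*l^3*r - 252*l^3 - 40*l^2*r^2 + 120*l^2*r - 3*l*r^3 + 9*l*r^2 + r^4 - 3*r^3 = (-7*l + r)*(-2*l + r)*(6*l + r)*(r - 3)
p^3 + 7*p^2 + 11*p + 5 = (p + 1)^2*(p + 5)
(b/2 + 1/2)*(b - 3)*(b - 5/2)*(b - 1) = b^4/2 - 11*b^3/4 + 13*b^2/4 + 11*b/4 - 15/4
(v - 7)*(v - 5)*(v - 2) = v^3 - 14*v^2 + 59*v - 70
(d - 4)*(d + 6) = d^2 + 2*d - 24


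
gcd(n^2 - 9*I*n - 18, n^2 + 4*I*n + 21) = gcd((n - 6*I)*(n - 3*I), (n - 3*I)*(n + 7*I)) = n - 3*I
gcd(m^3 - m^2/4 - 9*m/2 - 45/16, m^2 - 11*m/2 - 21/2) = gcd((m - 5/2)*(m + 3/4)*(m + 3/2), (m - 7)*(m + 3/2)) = m + 3/2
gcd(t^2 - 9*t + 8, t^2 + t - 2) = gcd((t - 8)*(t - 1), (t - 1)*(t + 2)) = t - 1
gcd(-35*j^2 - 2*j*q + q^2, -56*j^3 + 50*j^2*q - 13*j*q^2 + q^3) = -7*j + q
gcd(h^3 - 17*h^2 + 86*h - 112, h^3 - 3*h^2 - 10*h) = 1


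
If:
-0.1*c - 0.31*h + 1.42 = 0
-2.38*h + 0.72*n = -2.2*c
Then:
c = 3.67347826086957 - 0.242608695652174*n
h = 0.0782608695652174*n + 3.39565217391304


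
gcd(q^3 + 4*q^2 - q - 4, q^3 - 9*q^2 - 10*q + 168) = q + 4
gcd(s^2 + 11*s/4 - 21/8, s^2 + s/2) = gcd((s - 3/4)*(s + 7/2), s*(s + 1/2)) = 1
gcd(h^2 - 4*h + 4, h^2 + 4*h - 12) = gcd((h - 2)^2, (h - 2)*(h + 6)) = h - 2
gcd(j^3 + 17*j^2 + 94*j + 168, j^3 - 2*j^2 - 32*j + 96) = j + 6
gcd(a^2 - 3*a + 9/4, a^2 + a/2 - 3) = a - 3/2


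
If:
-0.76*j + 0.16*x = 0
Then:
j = 0.210526315789474*x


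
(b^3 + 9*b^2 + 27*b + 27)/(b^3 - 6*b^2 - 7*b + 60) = (b^2 + 6*b + 9)/(b^2 - 9*b + 20)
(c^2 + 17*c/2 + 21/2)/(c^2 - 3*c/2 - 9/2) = (c + 7)/(c - 3)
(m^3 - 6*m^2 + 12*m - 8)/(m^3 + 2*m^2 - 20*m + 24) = (m - 2)/(m + 6)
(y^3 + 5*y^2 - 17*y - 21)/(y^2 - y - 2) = (y^2 + 4*y - 21)/(y - 2)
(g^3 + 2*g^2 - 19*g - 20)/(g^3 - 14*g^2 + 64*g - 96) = (g^2 + 6*g + 5)/(g^2 - 10*g + 24)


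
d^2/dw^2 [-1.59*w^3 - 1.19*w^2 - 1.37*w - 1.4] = -9.54*w - 2.38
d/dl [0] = 0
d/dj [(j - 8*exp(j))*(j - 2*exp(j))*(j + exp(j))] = -9*j^2*exp(j) + 3*j^2 + 12*j*exp(2*j) - 18*j*exp(j) + 48*exp(3*j) + 6*exp(2*j)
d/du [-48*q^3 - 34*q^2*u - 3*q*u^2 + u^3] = -34*q^2 - 6*q*u + 3*u^2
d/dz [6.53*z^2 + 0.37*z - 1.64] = 13.06*z + 0.37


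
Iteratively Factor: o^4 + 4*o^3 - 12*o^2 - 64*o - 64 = (o - 4)*(o^3 + 8*o^2 + 20*o + 16) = (o - 4)*(o + 2)*(o^2 + 6*o + 8) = (o - 4)*(o + 2)^2*(o + 4)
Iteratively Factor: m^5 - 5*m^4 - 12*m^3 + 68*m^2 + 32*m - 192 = (m - 4)*(m^4 - m^3 - 16*m^2 + 4*m + 48) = (m - 4)*(m + 2)*(m^3 - 3*m^2 - 10*m + 24) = (m - 4)^2*(m + 2)*(m^2 + m - 6) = (m - 4)^2*(m + 2)*(m + 3)*(m - 2)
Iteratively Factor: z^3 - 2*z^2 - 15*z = (z + 3)*(z^2 - 5*z) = z*(z + 3)*(z - 5)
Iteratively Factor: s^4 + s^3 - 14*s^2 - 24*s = (s + 3)*(s^3 - 2*s^2 - 8*s) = (s - 4)*(s + 3)*(s^2 + 2*s) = (s - 4)*(s + 2)*(s + 3)*(s)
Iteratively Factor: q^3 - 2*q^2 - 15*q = (q + 3)*(q^2 - 5*q) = (q - 5)*(q + 3)*(q)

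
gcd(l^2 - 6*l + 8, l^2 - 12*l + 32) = l - 4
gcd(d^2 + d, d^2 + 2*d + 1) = d + 1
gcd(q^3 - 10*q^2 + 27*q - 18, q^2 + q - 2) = q - 1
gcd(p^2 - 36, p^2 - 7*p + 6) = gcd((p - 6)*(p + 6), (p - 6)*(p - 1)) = p - 6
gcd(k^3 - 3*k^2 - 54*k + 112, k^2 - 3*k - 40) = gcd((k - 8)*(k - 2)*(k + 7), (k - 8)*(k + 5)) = k - 8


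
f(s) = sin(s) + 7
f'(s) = cos(s)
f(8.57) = 7.75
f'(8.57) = -0.66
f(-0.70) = 6.36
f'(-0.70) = 0.76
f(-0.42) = 6.59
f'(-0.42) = 0.91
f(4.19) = 6.13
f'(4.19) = -0.50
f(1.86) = 7.96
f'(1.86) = -0.29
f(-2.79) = 6.66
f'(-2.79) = -0.94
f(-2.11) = 6.14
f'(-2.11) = -0.51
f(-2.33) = 6.27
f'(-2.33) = -0.69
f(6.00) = 6.72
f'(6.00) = 0.96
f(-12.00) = 7.54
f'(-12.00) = 0.84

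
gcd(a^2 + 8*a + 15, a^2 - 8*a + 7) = 1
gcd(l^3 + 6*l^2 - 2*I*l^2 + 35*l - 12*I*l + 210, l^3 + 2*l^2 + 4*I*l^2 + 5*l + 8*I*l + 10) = l + 5*I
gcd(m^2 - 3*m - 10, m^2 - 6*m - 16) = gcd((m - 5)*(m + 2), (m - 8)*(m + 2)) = m + 2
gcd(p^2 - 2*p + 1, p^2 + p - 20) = 1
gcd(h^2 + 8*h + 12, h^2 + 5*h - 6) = h + 6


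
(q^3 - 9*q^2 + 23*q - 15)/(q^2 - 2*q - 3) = (q^2 - 6*q + 5)/(q + 1)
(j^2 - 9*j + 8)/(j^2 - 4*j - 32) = (j - 1)/(j + 4)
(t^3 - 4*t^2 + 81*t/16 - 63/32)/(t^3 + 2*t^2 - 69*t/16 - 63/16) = (8*t^2 - 18*t + 9)/(2*(4*t^2 + 15*t + 9))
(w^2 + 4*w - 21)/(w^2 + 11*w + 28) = (w - 3)/(w + 4)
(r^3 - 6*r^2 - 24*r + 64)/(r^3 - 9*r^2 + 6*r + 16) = (r + 4)/(r + 1)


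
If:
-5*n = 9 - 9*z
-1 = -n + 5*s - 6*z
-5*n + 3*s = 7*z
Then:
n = -180/283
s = 127/283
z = 183/283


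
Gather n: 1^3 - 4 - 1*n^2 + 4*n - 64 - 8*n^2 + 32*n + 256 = -9*n^2 + 36*n + 189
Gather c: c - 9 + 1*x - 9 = c + x - 18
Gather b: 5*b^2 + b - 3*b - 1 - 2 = 5*b^2 - 2*b - 3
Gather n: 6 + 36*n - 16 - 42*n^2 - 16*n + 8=-42*n^2 + 20*n - 2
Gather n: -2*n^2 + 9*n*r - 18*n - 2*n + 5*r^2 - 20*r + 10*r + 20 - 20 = -2*n^2 + n*(9*r - 20) + 5*r^2 - 10*r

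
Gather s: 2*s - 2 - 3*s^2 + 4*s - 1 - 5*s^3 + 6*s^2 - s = -5*s^3 + 3*s^2 + 5*s - 3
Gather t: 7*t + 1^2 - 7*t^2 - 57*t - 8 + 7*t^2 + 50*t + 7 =0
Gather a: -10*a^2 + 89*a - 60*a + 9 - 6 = -10*a^2 + 29*a + 3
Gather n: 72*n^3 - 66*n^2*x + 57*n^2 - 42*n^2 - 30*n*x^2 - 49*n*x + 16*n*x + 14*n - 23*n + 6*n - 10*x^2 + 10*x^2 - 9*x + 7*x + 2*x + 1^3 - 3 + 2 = 72*n^3 + n^2*(15 - 66*x) + n*(-30*x^2 - 33*x - 3)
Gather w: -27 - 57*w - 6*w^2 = -6*w^2 - 57*w - 27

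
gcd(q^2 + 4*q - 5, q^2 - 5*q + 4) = q - 1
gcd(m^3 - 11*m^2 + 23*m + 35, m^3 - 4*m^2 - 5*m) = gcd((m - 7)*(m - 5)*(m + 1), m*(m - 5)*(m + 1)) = m^2 - 4*m - 5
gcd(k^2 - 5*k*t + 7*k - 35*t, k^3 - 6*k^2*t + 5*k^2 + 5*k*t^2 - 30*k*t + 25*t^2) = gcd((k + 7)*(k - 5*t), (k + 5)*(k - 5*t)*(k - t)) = -k + 5*t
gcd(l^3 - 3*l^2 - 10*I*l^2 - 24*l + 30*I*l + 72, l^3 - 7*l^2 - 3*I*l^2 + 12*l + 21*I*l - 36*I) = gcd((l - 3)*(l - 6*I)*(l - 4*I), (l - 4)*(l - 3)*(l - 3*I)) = l - 3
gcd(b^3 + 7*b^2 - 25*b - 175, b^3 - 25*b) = b^2 - 25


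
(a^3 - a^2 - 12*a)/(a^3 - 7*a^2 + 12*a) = (a + 3)/(a - 3)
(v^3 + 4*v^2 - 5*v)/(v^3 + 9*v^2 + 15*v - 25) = v/(v + 5)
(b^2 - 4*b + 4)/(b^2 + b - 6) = (b - 2)/(b + 3)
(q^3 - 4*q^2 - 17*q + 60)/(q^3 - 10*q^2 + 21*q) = (q^2 - q - 20)/(q*(q - 7))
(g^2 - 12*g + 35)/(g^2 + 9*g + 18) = (g^2 - 12*g + 35)/(g^2 + 9*g + 18)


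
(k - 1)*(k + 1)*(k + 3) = k^3 + 3*k^2 - k - 3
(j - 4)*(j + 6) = j^2 + 2*j - 24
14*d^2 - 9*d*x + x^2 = (-7*d + x)*(-2*d + x)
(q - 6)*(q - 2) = q^2 - 8*q + 12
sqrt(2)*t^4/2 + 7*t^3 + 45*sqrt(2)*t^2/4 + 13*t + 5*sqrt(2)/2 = (t + sqrt(2)/2)*(t + sqrt(2))*(t + 5*sqrt(2))*(sqrt(2)*t/2 + 1/2)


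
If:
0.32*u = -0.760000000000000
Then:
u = -2.38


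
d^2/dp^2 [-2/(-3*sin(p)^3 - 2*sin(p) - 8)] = 2*(-81*sin(p)^6 + 96*sin(p)^4 + 216*sin(p)^3 + 32*sin(p)^2 - 128*sin(p) + 8)/(3*sin(p)^3 + 2*sin(p) + 8)^3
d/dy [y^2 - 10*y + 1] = 2*y - 10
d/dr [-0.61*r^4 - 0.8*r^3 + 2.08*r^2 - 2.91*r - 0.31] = -2.44*r^3 - 2.4*r^2 + 4.16*r - 2.91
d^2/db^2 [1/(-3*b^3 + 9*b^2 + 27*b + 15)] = 4*(-b^2 + 6*b - 11)/(b^7 - 11*b^6 + 21*b^5 + 89*b^4 - 109*b^3 - 465*b^2 - 425*b - 125)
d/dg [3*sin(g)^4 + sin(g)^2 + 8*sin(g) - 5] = 2*(6*sin(g)^3 + sin(g) + 4)*cos(g)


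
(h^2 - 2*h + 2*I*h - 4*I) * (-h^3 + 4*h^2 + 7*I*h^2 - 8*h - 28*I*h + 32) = -h^5 + 6*h^4 + 5*I*h^4 - 30*h^3 - 30*I*h^3 + 132*h^2 + 24*I*h^2 - 176*h + 96*I*h - 128*I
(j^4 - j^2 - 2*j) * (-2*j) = -2*j^5 + 2*j^3 + 4*j^2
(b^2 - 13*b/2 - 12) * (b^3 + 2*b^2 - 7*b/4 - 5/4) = b^5 - 9*b^4/2 - 107*b^3/4 - 111*b^2/8 + 233*b/8 + 15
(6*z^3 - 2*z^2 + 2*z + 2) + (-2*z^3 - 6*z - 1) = 4*z^3 - 2*z^2 - 4*z + 1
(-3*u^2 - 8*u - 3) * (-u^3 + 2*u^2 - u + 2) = 3*u^5 + 2*u^4 - 10*u^3 - 4*u^2 - 13*u - 6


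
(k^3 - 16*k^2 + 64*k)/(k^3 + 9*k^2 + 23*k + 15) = k*(k^2 - 16*k + 64)/(k^3 + 9*k^2 + 23*k + 15)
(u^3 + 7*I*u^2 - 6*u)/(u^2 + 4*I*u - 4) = u*(u^2 + 7*I*u - 6)/(u^2 + 4*I*u - 4)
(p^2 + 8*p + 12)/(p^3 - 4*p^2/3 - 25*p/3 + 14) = 3*(p^2 + 8*p + 12)/(3*p^3 - 4*p^2 - 25*p + 42)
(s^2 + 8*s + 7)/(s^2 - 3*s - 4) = (s + 7)/(s - 4)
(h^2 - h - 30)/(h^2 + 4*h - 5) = (h - 6)/(h - 1)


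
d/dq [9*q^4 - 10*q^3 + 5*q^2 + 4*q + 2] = 36*q^3 - 30*q^2 + 10*q + 4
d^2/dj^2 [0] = 0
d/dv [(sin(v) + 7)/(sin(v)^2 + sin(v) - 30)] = (-14*sin(v) + cos(v)^2 - 38)*cos(v)/(sin(v)^2 + sin(v) - 30)^2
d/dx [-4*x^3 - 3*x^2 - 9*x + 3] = -12*x^2 - 6*x - 9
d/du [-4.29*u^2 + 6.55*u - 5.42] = 6.55 - 8.58*u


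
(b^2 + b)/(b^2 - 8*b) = (b + 1)/(b - 8)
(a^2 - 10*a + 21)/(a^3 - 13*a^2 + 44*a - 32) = (a^2 - 10*a + 21)/(a^3 - 13*a^2 + 44*a - 32)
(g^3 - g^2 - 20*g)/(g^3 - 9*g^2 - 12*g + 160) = g/(g - 8)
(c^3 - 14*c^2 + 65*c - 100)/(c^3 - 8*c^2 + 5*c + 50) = (c - 4)/(c + 2)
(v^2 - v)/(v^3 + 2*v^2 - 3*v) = 1/(v + 3)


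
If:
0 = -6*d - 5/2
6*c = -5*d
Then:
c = 25/72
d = -5/12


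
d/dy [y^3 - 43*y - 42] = 3*y^2 - 43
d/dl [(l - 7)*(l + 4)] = 2*l - 3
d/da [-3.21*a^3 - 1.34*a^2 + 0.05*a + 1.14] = -9.63*a^2 - 2.68*a + 0.05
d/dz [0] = 0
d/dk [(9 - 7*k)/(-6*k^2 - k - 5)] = (42*k^2 + 7*k - (7*k - 9)*(12*k + 1) + 35)/(6*k^2 + k + 5)^2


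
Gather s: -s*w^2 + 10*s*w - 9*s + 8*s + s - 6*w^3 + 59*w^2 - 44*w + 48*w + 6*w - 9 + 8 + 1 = s*(-w^2 + 10*w) - 6*w^3 + 59*w^2 + 10*w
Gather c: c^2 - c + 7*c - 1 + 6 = c^2 + 6*c + 5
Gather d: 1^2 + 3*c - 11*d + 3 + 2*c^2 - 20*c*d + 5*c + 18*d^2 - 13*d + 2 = 2*c^2 + 8*c + 18*d^2 + d*(-20*c - 24) + 6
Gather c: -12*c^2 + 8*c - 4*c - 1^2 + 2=-12*c^2 + 4*c + 1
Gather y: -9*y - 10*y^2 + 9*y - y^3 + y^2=-y^3 - 9*y^2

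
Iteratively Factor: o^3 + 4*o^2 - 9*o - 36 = (o - 3)*(o^2 + 7*o + 12) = (o - 3)*(o + 4)*(o + 3)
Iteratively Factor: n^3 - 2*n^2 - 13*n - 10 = (n + 1)*(n^2 - 3*n - 10) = (n - 5)*(n + 1)*(n + 2)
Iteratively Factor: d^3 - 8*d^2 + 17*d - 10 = (d - 5)*(d^2 - 3*d + 2) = (d - 5)*(d - 1)*(d - 2)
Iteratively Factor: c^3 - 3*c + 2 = (c - 1)*(c^2 + c - 2) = (c - 1)*(c + 2)*(c - 1)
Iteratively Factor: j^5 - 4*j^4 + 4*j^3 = (j - 2)*(j^4 - 2*j^3) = j*(j - 2)*(j^3 - 2*j^2) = j^2*(j - 2)*(j^2 - 2*j) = j^2*(j - 2)^2*(j)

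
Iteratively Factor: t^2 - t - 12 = (t + 3)*(t - 4)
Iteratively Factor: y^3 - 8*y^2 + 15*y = (y - 5)*(y^2 - 3*y) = y*(y - 5)*(y - 3)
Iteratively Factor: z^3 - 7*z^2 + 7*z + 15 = (z - 3)*(z^2 - 4*z - 5) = (z - 5)*(z - 3)*(z + 1)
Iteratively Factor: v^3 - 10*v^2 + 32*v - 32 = (v - 4)*(v^2 - 6*v + 8) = (v - 4)*(v - 2)*(v - 4)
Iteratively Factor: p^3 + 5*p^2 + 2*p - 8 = (p + 2)*(p^2 + 3*p - 4) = (p - 1)*(p + 2)*(p + 4)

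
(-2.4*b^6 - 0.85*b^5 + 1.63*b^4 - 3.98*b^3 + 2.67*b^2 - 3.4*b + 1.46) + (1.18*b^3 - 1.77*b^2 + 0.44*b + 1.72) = -2.4*b^6 - 0.85*b^5 + 1.63*b^4 - 2.8*b^3 + 0.9*b^2 - 2.96*b + 3.18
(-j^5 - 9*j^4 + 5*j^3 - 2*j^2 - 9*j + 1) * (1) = -j^5 - 9*j^4 + 5*j^3 - 2*j^2 - 9*j + 1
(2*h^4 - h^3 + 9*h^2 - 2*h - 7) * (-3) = -6*h^4 + 3*h^3 - 27*h^2 + 6*h + 21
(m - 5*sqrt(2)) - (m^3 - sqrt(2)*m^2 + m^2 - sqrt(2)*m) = -m^3 - m^2 + sqrt(2)*m^2 + m + sqrt(2)*m - 5*sqrt(2)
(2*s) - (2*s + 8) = -8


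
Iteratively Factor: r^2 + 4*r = (r)*(r + 4)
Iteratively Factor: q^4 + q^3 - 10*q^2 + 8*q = (q - 1)*(q^3 + 2*q^2 - 8*q) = (q - 1)*(q + 4)*(q^2 - 2*q) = q*(q - 1)*(q + 4)*(q - 2)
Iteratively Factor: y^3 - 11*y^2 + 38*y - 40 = (y - 4)*(y^2 - 7*y + 10) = (y - 5)*(y - 4)*(y - 2)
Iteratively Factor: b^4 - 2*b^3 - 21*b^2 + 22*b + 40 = (b + 1)*(b^3 - 3*b^2 - 18*b + 40) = (b - 2)*(b + 1)*(b^2 - b - 20) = (b - 2)*(b + 1)*(b + 4)*(b - 5)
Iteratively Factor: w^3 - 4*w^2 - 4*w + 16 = (w - 4)*(w^2 - 4) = (w - 4)*(w - 2)*(w + 2)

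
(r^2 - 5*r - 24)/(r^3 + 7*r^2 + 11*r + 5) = (r^2 - 5*r - 24)/(r^3 + 7*r^2 + 11*r + 5)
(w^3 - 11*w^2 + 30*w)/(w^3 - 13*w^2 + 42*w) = (w - 5)/(w - 7)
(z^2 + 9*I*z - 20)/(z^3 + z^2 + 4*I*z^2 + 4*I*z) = (z + 5*I)/(z*(z + 1))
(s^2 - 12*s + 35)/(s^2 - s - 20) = (s - 7)/(s + 4)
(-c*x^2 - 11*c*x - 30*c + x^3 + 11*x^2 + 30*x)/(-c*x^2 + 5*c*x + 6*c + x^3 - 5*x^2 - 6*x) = (x^2 + 11*x + 30)/(x^2 - 5*x - 6)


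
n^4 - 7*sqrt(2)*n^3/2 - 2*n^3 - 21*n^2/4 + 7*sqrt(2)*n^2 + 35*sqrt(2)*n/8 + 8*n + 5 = (n - 5/2)*(n + 1/2)*(n - 4*sqrt(2))*(n + sqrt(2)/2)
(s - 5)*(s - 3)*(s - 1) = s^3 - 9*s^2 + 23*s - 15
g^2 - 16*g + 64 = (g - 8)^2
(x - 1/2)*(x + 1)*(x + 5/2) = x^3 + 3*x^2 + 3*x/4 - 5/4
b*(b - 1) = b^2 - b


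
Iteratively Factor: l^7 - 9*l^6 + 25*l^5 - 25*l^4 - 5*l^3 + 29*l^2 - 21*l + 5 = (l - 1)*(l^6 - 8*l^5 + 17*l^4 - 8*l^3 - 13*l^2 + 16*l - 5) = (l - 1)*(l + 1)*(l^5 - 9*l^4 + 26*l^3 - 34*l^2 + 21*l - 5) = (l - 1)^2*(l + 1)*(l^4 - 8*l^3 + 18*l^2 - 16*l + 5) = (l - 1)^3*(l + 1)*(l^3 - 7*l^2 + 11*l - 5) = (l - 5)*(l - 1)^3*(l + 1)*(l^2 - 2*l + 1) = (l - 5)*(l - 1)^4*(l + 1)*(l - 1)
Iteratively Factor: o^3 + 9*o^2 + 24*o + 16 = (o + 4)*(o^2 + 5*o + 4) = (o + 4)^2*(o + 1)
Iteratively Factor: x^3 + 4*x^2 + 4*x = (x + 2)*(x^2 + 2*x) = x*(x + 2)*(x + 2)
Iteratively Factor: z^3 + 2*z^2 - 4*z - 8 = (z + 2)*(z^2 - 4) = (z + 2)^2*(z - 2)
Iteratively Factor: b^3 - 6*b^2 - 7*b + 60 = (b + 3)*(b^2 - 9*b + 20) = (b - 5)*(b + 3)*(b - 4)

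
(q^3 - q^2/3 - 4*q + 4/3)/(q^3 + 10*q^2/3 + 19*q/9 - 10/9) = 3*(q - 2)/(3*q + 5)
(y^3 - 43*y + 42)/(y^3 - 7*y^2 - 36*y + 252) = (y^2 + 6*y - 7)/(y^2 - y - 42)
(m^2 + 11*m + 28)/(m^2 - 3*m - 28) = (m + 7)/(m - 7)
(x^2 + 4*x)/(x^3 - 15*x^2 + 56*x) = (x + 4)/(x^2 - 15*x + 56)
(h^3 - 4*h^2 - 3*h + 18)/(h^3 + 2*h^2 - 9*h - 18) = (h - 3)/(h + 3)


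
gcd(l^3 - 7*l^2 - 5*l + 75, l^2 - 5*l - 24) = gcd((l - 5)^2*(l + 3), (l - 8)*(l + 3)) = l + 3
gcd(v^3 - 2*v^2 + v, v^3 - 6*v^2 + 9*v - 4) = v^2 - 2*v + 1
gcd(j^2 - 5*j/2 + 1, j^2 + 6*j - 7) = 1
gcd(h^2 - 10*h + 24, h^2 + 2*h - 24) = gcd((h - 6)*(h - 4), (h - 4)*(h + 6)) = h - 4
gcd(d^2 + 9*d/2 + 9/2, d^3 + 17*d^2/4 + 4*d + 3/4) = d + 3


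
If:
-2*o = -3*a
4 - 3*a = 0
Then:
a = 4/3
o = 2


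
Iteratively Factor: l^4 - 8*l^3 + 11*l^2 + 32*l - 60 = (l - 2)*(l^3 - 6*l^2 - l + 30) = (l - 5)*(l - 2)*(l^2 - l - 6) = (l - 5)*(l - 3)*(l - 2)*(l + 2)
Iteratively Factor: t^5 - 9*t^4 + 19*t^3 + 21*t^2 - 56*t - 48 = (t - 4)*(t^4 - 5*t^3 - t^2 + 17*t + 12) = (t - 4)*(t + 1)*(t^3 - 6*t^2 + 5*t + 12) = (t - 4)*(t + 1)^2*(t^2 - 7*t + 12) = (t - 4)^2*(t + 1)^2*(t - 3)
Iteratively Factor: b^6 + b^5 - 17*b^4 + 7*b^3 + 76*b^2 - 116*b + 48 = (b - 2)*(b^5 + 3*b^4 - 11*b^3 - 15*b^2 + 46*b - 24) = (b - 2)^2*(b^4 + 5*b^3 - b^2 - 17*b + 12) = (b - 2)^2*(b - 1)*(b^3 + 6*b^2 + 5*b - 12) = (b - 2)^2*(b - 1)*(b + 4)*(b^2 + 2*b - 3) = (b - 2)^2*(b - 1)^2*(b + 4)*(b + 3)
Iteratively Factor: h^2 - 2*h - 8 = (h + 2)*(h - 4)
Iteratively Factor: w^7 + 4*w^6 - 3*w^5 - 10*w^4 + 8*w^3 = (w)*(w^6 + 4*w^5 - 3*w^4 - 10*w^3 + 8*w^2) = w*(w - 1)*(w^5 + 5*w^4 + 2*w^3 - 8*w^2) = w*(w - 1)^2*(w^4 + 6*w^3 + 8*w^2) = w^2*(w - 1)^2*(w^3 + 6*w^2 + 8*w) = w^3*(w - 1)^2*(w^2 + 6*w + 8) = w^3*(w - 1)^2*(w + 4)*(w + 2)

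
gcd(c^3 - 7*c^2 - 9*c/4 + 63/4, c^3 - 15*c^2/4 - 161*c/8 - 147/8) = c^2 - 11*c/2 - 21/2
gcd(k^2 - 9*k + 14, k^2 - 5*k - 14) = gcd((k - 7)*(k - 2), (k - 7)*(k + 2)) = k - 7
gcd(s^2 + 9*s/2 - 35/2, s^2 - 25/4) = s - 5/2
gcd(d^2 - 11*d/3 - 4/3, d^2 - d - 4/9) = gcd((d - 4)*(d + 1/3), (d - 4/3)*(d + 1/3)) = d + 1/3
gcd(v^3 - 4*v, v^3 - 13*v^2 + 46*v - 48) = v - 2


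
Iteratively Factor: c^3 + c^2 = (c + 1)*(c^2) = c*(c + 1)*(c)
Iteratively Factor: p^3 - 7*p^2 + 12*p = (p - 3)*(p^2 - 4*p) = (p - 4)*(p - 3)*(p)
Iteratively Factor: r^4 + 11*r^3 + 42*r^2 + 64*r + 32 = (r + 2)*(r^3 + 9*r^2 + 24*r + 16) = (r + 2)*(r + 4)*(r^2 + 5*r + 4) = (r + 1)*(r + 2)*(r + 4)*(r + 4)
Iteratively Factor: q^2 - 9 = (q - 3)*(q + 3)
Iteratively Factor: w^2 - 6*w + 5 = (w - 1)*(w - 5)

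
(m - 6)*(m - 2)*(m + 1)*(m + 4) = m^4 - 3*m^3 - 24*m^2 + 28*m + 48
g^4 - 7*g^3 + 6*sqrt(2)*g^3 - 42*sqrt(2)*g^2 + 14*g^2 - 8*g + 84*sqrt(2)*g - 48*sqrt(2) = (g - 4)*(g - 2)*(g - 1)*(g + 6*sqrt(2))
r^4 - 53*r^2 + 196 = (r - 7)*(r - 2)*(r + 2)*(r + 7)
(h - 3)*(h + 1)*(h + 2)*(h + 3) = h^4 + 3*h^3 - 7*h^2 - 27*h - 18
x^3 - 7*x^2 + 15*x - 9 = (x - 3)^2*(x - 1)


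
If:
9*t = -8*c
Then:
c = -9*t/8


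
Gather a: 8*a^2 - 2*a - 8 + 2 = 8*a^2 - 2*a - 6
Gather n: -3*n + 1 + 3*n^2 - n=3*n^2 - 4*n + 1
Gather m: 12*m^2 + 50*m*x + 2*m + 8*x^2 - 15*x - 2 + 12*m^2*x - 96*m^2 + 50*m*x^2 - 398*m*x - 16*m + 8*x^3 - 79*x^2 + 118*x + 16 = m^2*(12*x - 84) + m*(50*x^2 - 348*x - 14) + 8*x^3 - 71*x^2 + 103*x + 14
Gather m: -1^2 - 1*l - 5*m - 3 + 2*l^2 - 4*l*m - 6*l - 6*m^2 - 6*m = 2*l^2 - 7*l - 6*m^2 + m*(-4*l - 11) - 4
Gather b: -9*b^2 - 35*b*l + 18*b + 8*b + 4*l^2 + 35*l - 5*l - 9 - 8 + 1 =-9*b^2 + b*(26 - 35*l) + 4*l^2 + 30*l - 16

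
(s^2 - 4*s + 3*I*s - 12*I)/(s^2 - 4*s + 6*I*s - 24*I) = (s + 3*I)/(s + 6*I)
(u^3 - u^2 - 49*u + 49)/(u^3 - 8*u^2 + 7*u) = (u + 7)/u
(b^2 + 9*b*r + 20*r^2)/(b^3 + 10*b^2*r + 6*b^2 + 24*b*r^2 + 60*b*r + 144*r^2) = (b + 5*r)/(b^2 + 6*b*r + 6*b + 36*r)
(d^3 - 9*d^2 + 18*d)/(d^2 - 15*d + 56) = d*(d^2 - 9*d + 18)/(d^2 - 15*d + 56)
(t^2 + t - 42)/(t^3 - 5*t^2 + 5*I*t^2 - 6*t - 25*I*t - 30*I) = (t + 7)/(t^2 + t*(1 + 5*I) + 5*I)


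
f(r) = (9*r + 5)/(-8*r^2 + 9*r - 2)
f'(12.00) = 0.01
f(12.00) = -0.11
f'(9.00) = 0.02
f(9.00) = -0.15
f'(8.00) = 0.03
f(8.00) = -0.17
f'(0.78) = 1850.48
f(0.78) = 78.66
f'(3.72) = 0.20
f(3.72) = -0.49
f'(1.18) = 20.74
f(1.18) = -6.20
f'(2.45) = 0.72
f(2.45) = -0.97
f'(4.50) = 0.12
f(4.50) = -0.37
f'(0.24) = -438.25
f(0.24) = -23.80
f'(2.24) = 0.99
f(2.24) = -1.14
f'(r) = (9*r + 5)*(16*r - 9)/(-8*r^2 + 9*r - 2)^2 + 9/(-8*r^2 + 9*r - 2)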